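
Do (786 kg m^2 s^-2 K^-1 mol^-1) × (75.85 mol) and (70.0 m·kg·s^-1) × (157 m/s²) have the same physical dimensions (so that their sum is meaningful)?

Reduce each to base SI dimensions:
  (786 kg m^2 s^-2 K^-1 mol^-1) × (75.85 mol):  [kg·m²·s⁻²·K⁻¹·mol⁻¹] · [mol] = kg·m²·s⁻²·K⁻¹
  (70.0 m·kg·s^-1) × (157 m/s²):  [kg·m·s⁻¹] · [m·s⁻²] = kg·m²·s⁻³
kg·m²·s⁻²·K⁻¹ ≠ kg·m²·s⁻³, so they cannot be added.

No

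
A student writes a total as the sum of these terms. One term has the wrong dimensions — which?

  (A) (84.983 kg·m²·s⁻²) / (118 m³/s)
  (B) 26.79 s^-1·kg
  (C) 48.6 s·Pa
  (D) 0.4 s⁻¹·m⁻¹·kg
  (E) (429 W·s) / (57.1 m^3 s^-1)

Expand each in SI base units:
  (A) [kg·m²·s⁻²] / [m³·s⁻¹] = kg·m⁻¹·s⁻¹
  (B) kg·s⁻¹
  (C) Pa·s = N·m⁻²·s = kg·m⁻¹·s⁻¹
  (D) kg·m⁻¹·s⁻¹
  (E) [kg·m²·s⁻²] / [m³·s⁻¹] = kg·m⁻¹·s⁻¹
All reduce to kg·m⁻¹·s⁻¹ except (B), which is kg·s⁻¹.

(B)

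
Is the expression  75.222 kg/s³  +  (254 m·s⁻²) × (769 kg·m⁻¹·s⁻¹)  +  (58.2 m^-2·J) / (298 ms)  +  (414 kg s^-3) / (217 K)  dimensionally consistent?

Dimensions:
  75.222 kg/s³:  kg·s⁻³
  (254 m·s⁻²) × (769 kg·m⁻¹·s⁻¹):  [m·s⁻²] · [kg·m⁻¹·s⁻¹] = kg·s⁻³
  (58.2 m^-2·J) / (298 ms):  [kg·s⁻²] / [s] = kg·s⁻³
  (414 kg s^-3) / (217 K):  [kg·s⁻³] / [K] = kg·s⁻³·K⁻¹
The terms do not share a single dimension (kg·s⁻³ vs kg·s⁻³·K⁻¹).

No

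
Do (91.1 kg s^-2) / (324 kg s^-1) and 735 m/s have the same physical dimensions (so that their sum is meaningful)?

No

In SI base units:
  (91.1 kg s^-2) / (324 kg s^-1):  [kg·s⁻²] / [kg·s⁻¹] = s⁻¹
  735 m/s:  m·s⁻¹
s⁻¹ ≠ m·s⁻¹, so they cannot be added.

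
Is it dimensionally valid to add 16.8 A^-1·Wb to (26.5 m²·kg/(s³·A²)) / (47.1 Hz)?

Reduce each to base SI dimensions:
  16.8 A^-1·Wb:  Wb·A⁻¹ = V·s·A⁻¹ = kg·m²·s⁻²·A⁻²
  (26.5 m²·kg/(s³·A²)) / (47.1 Hz):  [kg·m²·s⁻³·A⁻²] / [s⁻¹] = kg·m²·s⁻²·A⁻²
Both are kg·m²·s⁻²·A⁻², so they have the same dimensions and can be added.

Yes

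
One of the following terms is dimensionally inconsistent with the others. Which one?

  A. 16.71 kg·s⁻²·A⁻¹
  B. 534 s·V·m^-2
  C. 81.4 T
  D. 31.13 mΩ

D.

In SI base units:
  A. kg·s⁻²·A⁻¹
  B. V·s·m⁻² = J·C⁻¹·s·m⁻² = kg·s⁻²·A⁻¹
  C. T = Wb·m⁻² = kg·s⁻²·A⁻¹
  D. Ω = V·A⁻¹ = kg·m²·s⁻³·A⁻²
All reduce to kg·s⁻²·A⁻¹ except D., which is kg·m²·s⁻³·A⁻².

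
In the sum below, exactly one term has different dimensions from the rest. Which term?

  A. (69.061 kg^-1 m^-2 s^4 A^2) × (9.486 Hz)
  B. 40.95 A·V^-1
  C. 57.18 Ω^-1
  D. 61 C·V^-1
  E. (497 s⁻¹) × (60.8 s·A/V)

Dimensions:
  A. [kg⁻¹·m⁻²·s⁴·A²] · [s⁻¹] = kg⁻¹·m⁻²·s³·A²
  B. A·V⁻¹ = A·(J·C⁻¹)⁻¹ = kg⁻¹·m⁻²·s³·A²
  C. Ω⁻¹ = (V·A⁻¹)⁻¹ = kg⁻¹·m⁻²·s³·A²
  D. C·V⁻¹ = s·A·(J·C⁻¹)⁻¹ = kg⁻¹·m⁻²·s⁴·A²
  E. [s⁻¹] · [kg⁻¹·m⁻²·s⁴·A²] = kg⁻¹·m⁻²·s³·A²
All reduce to kg⁻¹·m⁻²·s³·A² except D., which is kg⁻¹·m⁻²·s⁴·A².

D.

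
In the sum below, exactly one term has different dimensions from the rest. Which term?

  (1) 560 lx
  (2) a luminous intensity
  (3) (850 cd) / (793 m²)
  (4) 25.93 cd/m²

Reduce each to base SI dimensions:
  (1) lx = lm·m⁻² = m⁻²·cd
  (2) [luminous intensity] = cd
  (3) [cd] / [m²] = m⁻²·cd
  (4) cd·m⁻² = m⁻²·cd
All reduce to m⁻²·cd except (2), which is cd.

(2)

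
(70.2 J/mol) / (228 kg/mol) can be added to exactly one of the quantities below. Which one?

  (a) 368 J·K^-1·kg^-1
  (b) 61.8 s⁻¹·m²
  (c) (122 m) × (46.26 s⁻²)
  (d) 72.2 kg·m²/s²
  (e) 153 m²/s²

Reference: [kg·m²·s⁻²·mol⁻¹] / [kg·mol⁻¹] = m²·s⁻².
Each option:
  (a) J·kg⁻¹·K⁻¹ = N·m·kg⁻¹·K⁻¹ = m²·s⁻²·K⁻¹
  (b) m²·s⁻¹
  (c) [m] · [s⁻²] = m·s⁻²
  (d) kg·m²·s⁻²
  (e) m²·s⁻²  ← same
Only (e) matches m²·s⁻².

(e)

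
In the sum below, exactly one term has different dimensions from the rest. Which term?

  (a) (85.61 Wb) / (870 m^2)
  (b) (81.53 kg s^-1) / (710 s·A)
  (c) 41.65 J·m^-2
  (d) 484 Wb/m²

Work out the base dimensions of each:
  (a) [kg·m²·s⁻²·A⁻¹] / [m²] = kg·s⁻²·A⁻¹
  (b) [kg·s⁻¹] / [s·A] = kg·s⁻²·A⁻¹
  (c) J·m⁻² = N·m·m⁻² = kg·s⁻²
  (d) Wb·m⁻² = V·s·m⁻² = kg·s⁻²·A⁻¹
All reduce to kg·s⁻²·A⁻¹ except (c), which is kg·s⁻².

(c)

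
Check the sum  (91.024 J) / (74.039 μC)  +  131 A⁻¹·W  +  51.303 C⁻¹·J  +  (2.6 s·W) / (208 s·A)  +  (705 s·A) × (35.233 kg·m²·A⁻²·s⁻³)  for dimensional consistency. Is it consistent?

Expand each in SI base units:
  (91.024 J) / (74.039 μC):  [kg·m²·s⁻²] / [s·A] = kg·m²·s⁻³·A⁻¹
  131 A⁻¹·W:  W·A⁻¹ = J·s⁻¹·A⁻¹ = kg·m²·s⁻³·A⁻¹
  51.303 C⁻¹·J:  J·C⁻¹ = N·m·(s·A)⁻¹ = kg·m²·s⁻³·A⁻¹
  (2.6 s·W) / (208 s·A):  [kg·m²·s⁻²] / [s·A] = kg·m²·s⁻³·A⁻¹
  (705 s·A) × (35.233 kg·m²·A⁻²·s⁻³):  [s·A] · [kg·m²·s⁻³·A⁻²] = kg·m²·s⁻²·A⁻¹
The terms do not share a single dimension (kg·m²·s⁻²·A⁻¹ vs kg·m²·s⁻³·A⁻¹).

No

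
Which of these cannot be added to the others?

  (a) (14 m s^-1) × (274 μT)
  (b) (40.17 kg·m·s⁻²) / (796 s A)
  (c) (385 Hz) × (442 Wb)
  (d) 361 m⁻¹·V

(c)

Expand each in SI base units:
  (a) [m·s⁻¹] · [kg·s⁻²·A⁻¹] = kg·m·s⁻³·A⁻¹
  (b) [kg·m·s⁻²] / [s·A] = kg·m·s⁻³·A⁻¹
  (c) [s⁻¹] · [kg·m²·s⁻²·A⁻¹] = kg·m²·s⁻³·A⁻¹
  (d) V·m⁻¹ = J·C⁻¹·m⁻¹ = kg·m·s⁻³·A⁻¹
All reduce to kg·m·s⁻³·A⁻¹ except (c), which is kg·m²·s⁻³·A⁻¹.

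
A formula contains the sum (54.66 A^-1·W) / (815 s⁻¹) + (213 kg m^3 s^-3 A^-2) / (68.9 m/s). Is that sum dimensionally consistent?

No

Dimensions:
  (54.66 A^-1·W) / (815 s⁻¹):  [kg·m²·s⁻³·A⁻¹] / [s⁻¹] = kg·m²·s⁻²·A⁻¹
  (213 kg m^3 s^-3 A^-2) / (68.9 m/s):  [kg·m³·s⁻³·A⁻²] / [m·s⁻¹] = kg·m²·s⁻²·A⁻²
kg·m²·s⁻²·A⁻¹ ≠ kg·m²·s⁻²·A⁻², so they cannot be added.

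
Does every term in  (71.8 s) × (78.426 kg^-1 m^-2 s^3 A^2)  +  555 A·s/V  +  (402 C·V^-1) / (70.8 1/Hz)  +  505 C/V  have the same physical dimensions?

No

Expand each in SI base units:
  (71.8 s) × (78.426 kg^-1 m^-2 s^3 A^2):  [s] · [kg⁻¹·m⁻²·s³·A²] = kg⁻¹·m⁻²·s⁴·A²
  555 A·s/V:  A·s·V⁻¹ = A·s·(J·C⁻¹)⁻¹ = kg⁻¹·m⁻²·s⁴·A²
  (402 C·V^-1) / (70.8 1/Hz):  [kg⁻¹·m⁻²·s⁴·A²] / [s] = kg⁻¹·m⁻²·s³·A²
  505 C/V:  C·V⁻¹ = s·A·(J·C⁻¹)⁻¹ = kg⁻¹·m⁻²·s⁴·A²
The terms do not share a single dimension (kg⁻¹·m⁻²·s³·A² vs kg⁻¹·m⁻²·s⁴·A²).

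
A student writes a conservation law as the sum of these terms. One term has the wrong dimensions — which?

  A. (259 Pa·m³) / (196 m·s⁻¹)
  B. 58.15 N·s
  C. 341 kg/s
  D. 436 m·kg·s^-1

Dimensions:
  A. [kg·m²·s⁻²] / [m·s⁻¹] = kg·m·s⁻¹
  B. N·s = kg·m·s⁻²·s = kg·m·s⁻¹
  C. kg·s⁻¹
  D. kg·m·s⁻¹
All reduce to kg·m·s⁻¹ except C., which is kg·s⁻¹.

C.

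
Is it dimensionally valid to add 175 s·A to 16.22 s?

In SI base units:
  175 s·A:  A·s = s·A
  16.22 s:  s
s·A ≠ s, so they cannot be added.

No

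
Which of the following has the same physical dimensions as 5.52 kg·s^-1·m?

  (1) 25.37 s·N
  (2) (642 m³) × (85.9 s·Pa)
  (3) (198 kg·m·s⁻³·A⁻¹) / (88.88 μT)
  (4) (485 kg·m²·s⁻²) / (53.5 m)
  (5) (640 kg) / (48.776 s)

Reference: kg·m·s⁻¹.
Each option:
  (1) N·s = kg·m·s⁻²·s = kg·m·s⁻¹  ← same
  (2) [m³] · [kg·m⁻¹·s⁻¹] = kg·m²·s⁻¹
  (3) [kg·m·s⁻³·A⁻¹] / [kg·s⁻²·A⁻¹] = m·s⁻¹
  (4) [kg·m²·s⁻²] / [m] = kg·m·s⁻²
  (5) [kg] / [s] = kg·s⁻¹
Only (1) matches kg·m·s⁻¹.

(1)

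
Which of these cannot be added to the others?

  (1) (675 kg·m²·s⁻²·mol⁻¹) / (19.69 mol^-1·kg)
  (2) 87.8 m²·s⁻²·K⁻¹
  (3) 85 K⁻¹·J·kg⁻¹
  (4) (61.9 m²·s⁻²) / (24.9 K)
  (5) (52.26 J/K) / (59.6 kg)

Work out the base dimensions of each:
  (1) [kg·m²·s⁻²·mol⁻¹] / [kg·mol⁻¹] = m²·s⁻²
  (2) m²·s⁻²·K⁻¹
  (3) J·kg⁻¹·K⁻¹ = N·m·kg⁻¹·K⁻¹ = m²·s⁻²·K⁻¹
  (4) [m²·s⁻²] / [K] = m²·s⁻²·K⁻¹
  (5) [kg·m²·s⁻²·K⁻¹] / [kg] = m²·s⁻²·K⁻¹
All reduce to m²·s⁻²·K⁻¹ except (1), which is m²·s⁻².

(1)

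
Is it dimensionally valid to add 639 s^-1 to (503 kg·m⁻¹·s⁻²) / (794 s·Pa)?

Work out the base dimensions of each:
  639 s^-1:  s⁻¹
  (503 kg·m⁻¹·s⁻²) / (794 s·Pa):  [kg·m⁻¹·s⁻²] / [kg·m⁻¹·s⁻¹] = s⁻¹
Both are s⁻¹, so they have the same dimensions and can be added.

Yes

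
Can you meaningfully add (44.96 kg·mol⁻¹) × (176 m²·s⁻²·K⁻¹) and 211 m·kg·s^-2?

Dimensions:
  (44.96 kg·mol⁻¹) × (176 m²·s⁻²·K⁻¹):  [kg·mol⁻¹] · [m²·s⁻²·K⁻¹] = kg·m²·s⁻²·K⁻¹·mol⁻¹
  211 m·kg·s^-2:  kg·m·s⁻²
kg·m²·s⁻²·K⁻¹·mol⁻¹ ≠ kg·m·s⁻², so they cannot be added.

No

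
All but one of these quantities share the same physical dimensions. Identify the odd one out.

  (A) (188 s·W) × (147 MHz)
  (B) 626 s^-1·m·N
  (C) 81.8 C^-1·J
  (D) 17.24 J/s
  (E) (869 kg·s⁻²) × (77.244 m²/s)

Reduce each to base SI dimensions:
  (A) [kg·m²·s⁻²] · [s⁻¹] = kg·m²·s⁻³
  (B) N·m·s⁻¹ = kg·m·s⁻²·m·s⁻¹ = kg·m²·s⁻³
  (C) J·C⁻¹ = N·m·(s·A)⁻¹ = kg·m²·s⁻³·A⁻¹
  (D) J·s⁻¹ = N·m·s⁻¹ = kg·m²·s⁻³
  (E) [kg·s⁻²] · [m²·s⁻¹] = kg·m²·s⁻³
All reduce to kg·m²·s⁻³ except (C), which is kg·m²·s⁻³·A⁻¹.

(C)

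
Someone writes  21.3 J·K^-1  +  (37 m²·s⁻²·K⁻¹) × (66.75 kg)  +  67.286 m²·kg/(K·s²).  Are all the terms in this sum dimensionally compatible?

In SI base units:
  21.3 J·K^-1:  J·K⁻¹ = N·m·K⁻¹ = kg·m²·s⁻²·K⁻¹
  (37 m²·s⁻²·K⁻¹) × (66.75 kg):  [m²·s⁻²·K⁻¹] · [kg] = kg·m²·s⁻²·K⁻¹
  67.286 m²·kg/(K·s²):  kg·m²·s⁻²·K⁻¹
Every term reduces to kg·m²·s⁻²·K⁻¹.

Yes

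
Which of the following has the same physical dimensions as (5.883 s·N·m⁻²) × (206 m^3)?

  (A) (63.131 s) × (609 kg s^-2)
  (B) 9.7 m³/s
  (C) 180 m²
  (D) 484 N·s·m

(D)

Reference: [kg·m⁻¹·s⁻¹] · [m³] = kg·m²·s⁻¹.
Each option:
  (A) [s] · [kg·s⁻²] = kg·s⁻¹
  (B) m³·s⁻¹
  (C) m²
  (D) N·m·s = kg·m·s⁻²·m·s = kg·m²·s⁻¹  ← same
Only (D) matches kg·m²·s⁻¹.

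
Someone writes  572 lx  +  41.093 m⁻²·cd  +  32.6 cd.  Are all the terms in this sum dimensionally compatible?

Work out the base dimensions of each:
  572 lx:  lx = lm·m⁻² = m⁻²·cd
  41.093 m⁻²·cd:  cd·m⁻² = m⁻²·cd
  32.6 cd:  cd
The terms do not share a single dimension (cd vs m⁻²·cd).

No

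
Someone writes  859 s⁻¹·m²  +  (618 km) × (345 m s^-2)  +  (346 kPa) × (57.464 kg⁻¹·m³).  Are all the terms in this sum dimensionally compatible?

Expand each in SI base units:
  859 s⁻¹·m²:  m²·s⁻¹
  (618 km) × (345 m s^-2):  [m] · [m·s⁻²] = m²·s⁻²
  (346 kPa) × (57.464 kg⁻¹·m³):  [kg·m⁻¹·s⁻²] · [kg⁻¹·m³] = m²·s⁻²
The terms do not share a single dimension (m²·s⁻² vs m²·s⁻¹).

No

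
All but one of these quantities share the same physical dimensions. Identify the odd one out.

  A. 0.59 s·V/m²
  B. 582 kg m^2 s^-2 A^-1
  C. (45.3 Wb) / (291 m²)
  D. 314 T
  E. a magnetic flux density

Work out the base dimensions of each:
  A. V·s·m⁻² = J·C⁻¹·s·m⁻² = kg·s⁻²·A⁻¹
  B. kg·m²·s⁻²·A⁻¹
  C. [kg·m²·s⁻²·A⁻¹] / [m²] = kg·s⁻²·A⁻¹
  D. T = Wb·m⁻² = kg·s⁻²·A⁻¹
  E. [magnetic flux density] = kg·s⁻²·A⁻¹
All reduce to kg·s⁻²·A⁻¹ except B., which is kg·m²·s⁻²·A⁻¹.

B.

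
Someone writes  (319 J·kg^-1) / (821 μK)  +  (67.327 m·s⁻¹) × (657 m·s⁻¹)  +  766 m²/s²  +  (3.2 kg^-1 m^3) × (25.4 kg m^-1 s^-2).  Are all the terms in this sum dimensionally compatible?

No

Reduce each to base SI dimensions:
  (319 J·kg^-1) / (821 μK):  [m²·s⁻²] / [K] = m²·s⁻²·K⁻¹
  (67.327 m·s⁻¹) × (657 m·s⁻¹):  [m·s⁻¹] · [m·s⁻¹] = m²·s⁻²
  766 m²/s²:  m²·s⁻²
  (3.2 kg^-1 m^3) × (25.4 kg m^-1 s^-2):  [kg⁻¹·m³] · [kg·m⁻¹·s⁻²] = m²·s⁻²
The terms do not share a single dimension (m²·s⁻² vs m²·s⁻²·K⁻¹).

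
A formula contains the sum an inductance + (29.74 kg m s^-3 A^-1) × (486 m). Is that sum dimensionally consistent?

No

Work out the base dimensions of each:
  an inductance:  [inductance] = kg·m²·s⁻²·A⁻²
  (29.74 kg m s^-3 A^-1) × (486 m):  [kg·m·s⁻³·A⁻¹] · [m] = kg·m²·s⁻³·A⁻¹
kg·m²·s⁻²·A⁻² ≠ kg·m²·s⁻³·A⁻¹, so they cannot be added.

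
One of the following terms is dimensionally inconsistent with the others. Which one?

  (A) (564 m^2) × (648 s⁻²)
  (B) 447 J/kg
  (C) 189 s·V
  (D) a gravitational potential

Dimensions:
  (A) [m²] · [s⁻²] = m²·s⁻²
  (B) J·kg⁻¹ = N·m·kg⁻¹ = m²·s⁻²
  (C) V·s = J·C⁻¹·s = kg·m²·s⁻²·A⁻¹
  (D) [gravitational potential] = m²·s⁻²
All reduce to m²·s⁻² except (C), which is kg·m²·s⁻²·A⁻¹.

(C)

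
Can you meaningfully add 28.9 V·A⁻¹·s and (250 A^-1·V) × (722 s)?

Reduce each to base SI dimensions:
  28.9 V·A⁻¹·s:  V·s·A⁻¹ = J·C⁻¹·s·A⁻¹ = kg·m²·s⁻²·A⁻²
  (250 A^-1·V) × (722 s):  [kg·m²·s⁻³·A⁻²] · [s] = kg·m²·s⁻²·A⁻²
Both are kg·m²·s⁻²·A⁻², so they have the same dimensions and can be added.

Yes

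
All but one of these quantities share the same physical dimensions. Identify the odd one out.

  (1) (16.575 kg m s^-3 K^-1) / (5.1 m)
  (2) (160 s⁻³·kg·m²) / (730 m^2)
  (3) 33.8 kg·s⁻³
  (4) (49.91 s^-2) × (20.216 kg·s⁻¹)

(1)

In SI base units:
  (1) [kg·m·s⁻³·K⁻¹] / [m] = kg·s⁻³·K⁻¹
  (2) [kg·m²·s⁻³] / [m²] = kg·s⁻³
  (3) kg·s⁻³
  (4) [s⁻²] · [kg·s⁻¹] = kg·s⁻³
All reduce to kg·s⁻³ except (1), which is kg·s⁻³·K⁻¹.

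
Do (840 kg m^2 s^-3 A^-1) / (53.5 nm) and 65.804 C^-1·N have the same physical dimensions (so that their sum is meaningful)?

Yes

Dimensions:
  (840 kg m^2 s^-3 A^-1) / (53.5 nm):  [kg·m²·s⁻³·A⁻¹] / [m] = kg·m·s⁻³·A⁻¹
  65.804 C^-1·N:  N·C⁻¹ = kg·m·s⁻²·(s·A)⁻¹ = kg·m·s⁻³·A⁻¹
Both are kg·m·s⁻³·A⁻¹, so they have the same dimensions and can be added.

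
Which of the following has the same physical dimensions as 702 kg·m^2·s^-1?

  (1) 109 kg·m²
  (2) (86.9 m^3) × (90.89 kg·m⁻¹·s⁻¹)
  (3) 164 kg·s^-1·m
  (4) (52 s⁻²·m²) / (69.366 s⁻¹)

Reference: kg·m²·s⁻¹.
Each option:
  (1) kg·m²
  (2) [m³] · [kg·m⁻¹·s⁻¹] = kg·m²·s⁻¹  ← same
  (3) kg·m·s⁻¹
  (4) [m²·s⁻²] / [s⁻¹] = m²·s⁻¹
Only (2) matches kg·m²·s⁻¹.

(2)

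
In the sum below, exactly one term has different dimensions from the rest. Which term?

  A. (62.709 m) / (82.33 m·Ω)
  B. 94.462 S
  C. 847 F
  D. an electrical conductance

C.

Reduce each to base SI dimensions:
  A. [m] / [kg·m³·s⁻³·A⁻²] = kg⁻¹·m⁻²·s³·A²
  B. S = Ω⁻¹ = kg⁻¹·m⁻²·s³·A²
  C. F = C·V⁻¹ = kg⁻¹·m⁻²·s⁴·A²
  D. [electrical conductance] = kg⁻¹·m⁻²·s³·A²
All reduce to kg⁻¹·m⁻²·s³·A² except C., which is kg⁻¹·m⁻²·s⁴·A².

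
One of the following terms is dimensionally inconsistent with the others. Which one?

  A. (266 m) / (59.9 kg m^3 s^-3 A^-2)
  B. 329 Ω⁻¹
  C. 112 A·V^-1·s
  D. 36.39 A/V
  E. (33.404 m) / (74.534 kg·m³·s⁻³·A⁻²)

Work out the base dimensions of each:
  A. [m] / [kg·m³·s⁻³·A⁻²] = kg⁻¹·m⁻²·s³·A²
  B. Ω⁻¹ = (V·A⁻¹)⁻¹ = kg⁻¹·m⁻²·s³·A²
  C. A·s·V⁻¹ = A·s·(J·C⁻¹)⁻¹ = kg⁻¹·m⁻²·s⁴·A²
  D. A·V⁻¹ = A·(J·C⁻¹)⁻¹ = kg⁻¹·m⁻²·s³·A²
  E. [m] / [kg·m³·s⁻³·A⁻²] = kg⁻¹·m⁻²·s³·A²
All reduce to kg⁻¹·m⁻²·s³·A² except C., which is kg⁻¹·m⁻²·s⁴·A².

C.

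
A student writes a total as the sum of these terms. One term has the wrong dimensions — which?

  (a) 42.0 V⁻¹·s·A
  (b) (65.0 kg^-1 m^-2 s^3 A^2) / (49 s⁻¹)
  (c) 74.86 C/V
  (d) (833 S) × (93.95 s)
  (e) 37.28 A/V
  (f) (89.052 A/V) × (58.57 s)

(e)

Dimensions:
  (a) A·s·V⁻¹ = A·s·(J·C⁻¹)⁻¹ = kg⁻¹·m⁻²·s⁴·A²
  (b) [kg⁻¹·m⁻²·s³·A²] / [s⁻¹] = kg⁻¹·m⁻²·s⁴·A²
  (c) C·V⁻¹ = s·A·(J·C⁻¹)⁻¹ = kg⁻¹·m⁻²·s⁴·A²
  (d) [kg⁻¹·m⁻²·s³·A²] · [s] = kg⁻¹·m⁻²·s⁴·A²
  (e) A·V⁻¹ = A·(J·C⁻¹)⁻¹ = kg⁻¹·m⁻²·s³·A²
  (f) [kg⁻¹·m⁻²·s³·A²] · [s] = kg⁻¹·m⁻²·s⁴·A²
All reduce to kg⁻¹·m⁻²·s⁴·A² except (e), which is kg⁻¹·m⁻²·s³·A².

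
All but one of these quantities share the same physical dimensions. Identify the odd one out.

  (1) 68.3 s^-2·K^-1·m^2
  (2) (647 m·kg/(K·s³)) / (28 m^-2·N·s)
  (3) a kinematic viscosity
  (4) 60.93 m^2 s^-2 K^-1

Work out the base dimensions of each:
  (1) m²·s⁻²·K⁻¹
  (2) [kg·m·s⁻³·K⁻¹] / [kg·m⁻¹·s⁻¹] = m²·s⁻²·K⁻¹
  (3) [kinematic viscosity] = m²·s⁻¹
  (4) m²·s⁻²·K⁻¹
All reduce to m²·s⁻²·K⁻¹ except (3), which is m²·s⁻¹.

(3)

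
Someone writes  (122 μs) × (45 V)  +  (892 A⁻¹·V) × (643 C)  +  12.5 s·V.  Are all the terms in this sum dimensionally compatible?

Dimensions:
  (122 μs) × (45 V):  [s] · [kg·m²·s⁻³·A⁻¹] = kg·m²·s⁻²·A⁻¹
  (892 A⁻¹·V) × (643 C):  [kg·m²·s⁻³·A⁻²] · [s·A] = kg·m²·s⁻²·A⁻¹
  12.5 s·V:  V·s = J·C⁻¹·s = kg·m²·s⁻²·A⁻¹
Every term reduces to kg·m²·s⁻²·A⁻¹.

Yes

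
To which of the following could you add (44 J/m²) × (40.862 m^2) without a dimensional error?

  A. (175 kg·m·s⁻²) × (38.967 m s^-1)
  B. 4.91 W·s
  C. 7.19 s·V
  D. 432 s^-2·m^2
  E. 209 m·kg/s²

B.

Reference: [kg·s⁻²] · [m²] = kg·m²·s⁻².
Each option:
  A. [kg·m·s⁻²] · [m·s⁻¹] = kg·m²·s⁻³
  B. W·s = J·s⁻¹·s = kg·m²·s⁻²  ← same
  C. V·s = J·C⁻¹·s = kg·m²·s⁻²·A⁻¹
  D. m²·s⁻²
  E. kg·m·s⁻²
Only B. matches kg·m²·s⁻².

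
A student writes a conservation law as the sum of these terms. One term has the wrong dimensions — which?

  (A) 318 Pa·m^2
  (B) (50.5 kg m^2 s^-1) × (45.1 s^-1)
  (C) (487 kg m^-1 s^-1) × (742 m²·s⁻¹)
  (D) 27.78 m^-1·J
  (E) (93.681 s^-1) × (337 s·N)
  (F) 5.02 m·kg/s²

(B)

In SI base units:
  (A) Pa·m² = N·m⁻²·m² = kg·m·s⁻²
  (B) [kg·m²·s⁻¹] · [s⁻¹] = kg·m²·s⁻²
  (C) [kg·m⁻¹·s⁻¹] · [m²·s⁻¹] = kg·m·s⁻²
  (D) J·m⁻¹ = N·m·m⁻¹ = kg·m·s⁻²
  (E) [s⁻¹] · [kg·m·s⁻¹] = kg·m·s⁻²
  (F) kg·m·s⁻²
All reduce to kg·m·s⁻² except (B), which is kg·m²·s⁻².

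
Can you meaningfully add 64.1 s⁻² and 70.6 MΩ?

No

In SI base units:
  64.1 s⁻²:  s⁻²
  70.6 MΩ:  Ω = V·A⁻¹ = kg·m²·s⁻³·A⁻²
s⁻² ≠ kg·m²·s⁻³·A⁻², so they cannot be added.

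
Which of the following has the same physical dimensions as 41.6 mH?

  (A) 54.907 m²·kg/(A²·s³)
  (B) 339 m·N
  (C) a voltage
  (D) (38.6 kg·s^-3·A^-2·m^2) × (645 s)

Reference: H = V·s·A⁻¹ = kg·m²·s⁻²·A⁻².
Each option:
  (A) kg·m²·s⁻³·A⁻²
  (B) N·m = kg·m·s⁻²·m = kg·m²·s⁻²
  (C) [voltage] = kg·m²·s⁻³·A⁻¹
  (D) [kg·m²·s⁻³·A⁻²] · [s] = kg·m²·s⁻²·A⁻²  ← same
Only (D) matches kg·m²·s⁻²·A⁻².

(D)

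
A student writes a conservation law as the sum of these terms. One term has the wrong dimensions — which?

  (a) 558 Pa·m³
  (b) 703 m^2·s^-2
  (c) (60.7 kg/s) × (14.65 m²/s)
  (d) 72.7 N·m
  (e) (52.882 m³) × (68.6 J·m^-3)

Dimensions:
  (a) Pa·m³ = N·m⁻²·m³ = kg·m²·s⁻²
  (b) m²·s⁻²
  (c) [kg·s⁻¹] · [m²·s⁻¹] = kg·m²·s⁻²
  (d) N·m = kg·m·s⁻²·m = kg·m²·s⁻²
  (e) [m³] · [kg·m⁻¹·s⁻²] = kg·m²·s⁻²
All reduce to kg·m²·s⁻² except (b), which is m²·s⁻².

(b)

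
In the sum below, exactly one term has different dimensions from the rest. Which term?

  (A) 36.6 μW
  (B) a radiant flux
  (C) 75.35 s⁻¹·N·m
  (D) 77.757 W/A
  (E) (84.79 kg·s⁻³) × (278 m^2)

(D)

Dimensions:
  (A) W = J·s⁻¹ = kg·m²·s⁻³
  (B) [radiant flux] = kg·m²·s⁻³
  (C) N·m·s⁻¹ = kg·m·s⁻²·m·s⁻¹ = kg·m²·s⁻³
  (D) W·A⁻¹ = J·s⁻¹·A⁻¹ = kg·m²·s⁻³·A⁻¹
  (E) [kg·s⁻³] · [m²] = kg·m²·s⁻³
All reduce to kg·m²·s⁻³ except (D), which is kg·m²·s⁻³·A⁻¹.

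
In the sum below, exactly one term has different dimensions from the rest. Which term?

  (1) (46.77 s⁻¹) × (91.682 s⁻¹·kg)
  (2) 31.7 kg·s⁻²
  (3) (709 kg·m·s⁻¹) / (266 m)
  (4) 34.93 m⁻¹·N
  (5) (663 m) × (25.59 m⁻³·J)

Work out the base dimensions of each:
  (1) [s⁻¹] · [kg·s⁻¹] = kg·s⁻²
  (2) kg·s⁻²
  (3) [kg·m·s⁻¹] / [m] = kg·s⁻¹
  (4) N·m⁻¹ = kg·m·s⁻²·m⁻¹ = kg·s⁻²
  (5) [m] · [kg·m⁻¹·s⁻²] = kg·s⁻²
All reduce to kg·s⁻² except (3), which is kg·s⁻¹.

(3)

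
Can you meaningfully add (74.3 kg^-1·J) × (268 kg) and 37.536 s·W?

In SI base units:
  (74.3 kg^-1·J) × (268 kg):  [m²·s⁻²] · [kg] = kg·m²·s⁻²
  37.536 s·W:  W·s = J·s⁻¹·s = kg·m²·s⁻²
Both are kg·m²·s⁻², so they have the same dimensions and can be added.

Yes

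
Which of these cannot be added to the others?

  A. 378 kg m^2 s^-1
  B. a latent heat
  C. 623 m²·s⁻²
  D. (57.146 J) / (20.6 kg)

A.

Expand each in SI base units:
  A. kg·m²·s⁻¹
  B. [latent heat] = m²·s⁻²
  C. m²·s⁻²
  D. [kg·m²·s⁻²] / [kg] = m²·s⁻²
All reduce to m²·s⁻² except A., which is kg·m²·s⁻¹.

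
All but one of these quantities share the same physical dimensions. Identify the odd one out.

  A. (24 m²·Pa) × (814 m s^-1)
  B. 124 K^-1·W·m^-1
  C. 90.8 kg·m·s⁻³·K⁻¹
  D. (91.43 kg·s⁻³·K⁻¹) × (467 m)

Reduce each to base SI dimensions:
  A. [kg·m·s⁻²] · [m·s⁻¹] = kg·m²·s⁻³
  B. W·m⁻¹·K⁻¹ = J·s⁻¹·m⁻¹·K⁻¹ = kg·m·s⁻³·K⁻¹
  C. kg·m·s⁻³·K⁻¹
  D. [kg·s⁻³·K⁻¹] · [m] = kg·m·s⁻³·K⁻¹
All reduce to kg·m·s⁻³·K⁻¹ except A., which is kg·m²·s⁻³.

A.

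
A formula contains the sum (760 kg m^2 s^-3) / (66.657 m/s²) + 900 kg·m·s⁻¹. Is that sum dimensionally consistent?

Yes

In SI base units:
  (760 kg m^2 s^-3) / (66.657 m/s²):  [kg·m²·s⁻³] / [m·s⁻²] = kg·m·s⁻¹
  900 kg·m·s⁻¹:  kg·m·s⁻¹
Both are kg·m·s⁻¹, so they have the same dimensions and can be added.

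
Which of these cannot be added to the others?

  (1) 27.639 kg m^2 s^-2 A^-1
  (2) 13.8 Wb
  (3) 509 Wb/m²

(3)

Dimensions:
  (1) kg·m²·s⁻²·A⁻¹
  (2) Wb = V·s = kg·m²·s⁻²·A⁻¹
  (3) Wb·m⁻² = V·s·m⁻² = kg·s⁻²·A⁻¹
All reduce to kg·m²·s⁻²·A⁻¹ except (3), which is kg·s⁻²·A⁻¹.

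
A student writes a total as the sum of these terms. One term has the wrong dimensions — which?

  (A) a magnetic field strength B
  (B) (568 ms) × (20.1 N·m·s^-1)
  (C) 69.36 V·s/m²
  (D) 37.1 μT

In SI base units:
  (A) [magnetic field strength B] = kg·s⁻²·A⁻¹
  (B) [s] · [kg·m²·s⁻³] = kg·m²·s⁻²
  (C) V·s·m⁻² = J·C⁻¹·s·m⁻² = kg·s⁻²·A⁻¹
  (D) T = Wb·m⁻² = kg·s⁻²·A⁻¹
All reduce to kg·s⁻²·A⁻¹ except (B), which is kg·m²·s⁻².

(B)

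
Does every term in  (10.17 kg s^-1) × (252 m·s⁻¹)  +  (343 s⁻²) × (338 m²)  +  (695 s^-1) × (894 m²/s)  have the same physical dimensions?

Dimensions:
  (10.17 kg s^-1) × (252 m·s⁻¹):  [kg·s⁻¹] · [m·s⁻¹] = kg·m·s⁻²
  (343 s⁻²) × (338 m²):  [s⁻²] · [m²] = m²·s⁻²
  (695 s^-1) × (894 m²/s):  [s⁻¹] · [m²·s⁻¹] = m²·s⁻²
The terms do not share a single dimension (kg·m·s⁻² vs m²·s⁻²).

No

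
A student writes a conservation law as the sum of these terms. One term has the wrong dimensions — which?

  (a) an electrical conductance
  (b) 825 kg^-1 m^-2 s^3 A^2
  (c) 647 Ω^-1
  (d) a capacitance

Dimensions:
  (a) [electrical conductance] = kg⁻¹·m⁻²·s³·A²
  (b) kg⁻¹·m⁻²·s³·A²
  (c) Ω⁻¹ = (V·A⁻¹)⁻¹ = kg⁻¹·m⁻²·s³·A²
  (d) [capacitance] = kg⁻¹·m⁻²·s⁴·A²
All reduce to kg⁻¹·m⁻²·s³·A² except (d), which is kg⁻¹·m⁻²·s⁴·A².

(d)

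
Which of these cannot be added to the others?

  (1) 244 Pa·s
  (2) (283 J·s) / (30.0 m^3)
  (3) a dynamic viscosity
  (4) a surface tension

(4)

Dimensions:
  (1) Pa·s = N·m⁻²·s = kg·m⁻¹·s⁻¹
  (2) [kg·m²·s⁻¹] / [m³] = kg·m⁻¹·s⁻¹
  (3) [dynamic viscosity] = kg·m⁻¹·s⁻¹
  (4) [surface tension] = kg·s⁻²
All reduce to kg·m⁻¹·s⁻¹ except (4), which is kg·s⁻².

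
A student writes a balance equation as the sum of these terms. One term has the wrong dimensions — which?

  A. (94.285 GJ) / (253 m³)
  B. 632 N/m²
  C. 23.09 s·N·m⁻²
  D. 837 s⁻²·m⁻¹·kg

In SI base units:
  A. [kg·m²·s⁻²] / [m³] = kg·m⁻¹·s⁻²
  B. N·m⁻² = kg·m·s⁻²·m⁻² = kg·m⁻¹·s⁻²
  C. N·s·m⁻² = kg·m·s⁻²·s·m⁻² = kg·m⁻¹·s⁻¹
  D. kg·m⁻¹·s⁻²
All reduce to kg·m⁻¹·s⁻² except C., which is kg·m⁻¹·s⁻¹.

C.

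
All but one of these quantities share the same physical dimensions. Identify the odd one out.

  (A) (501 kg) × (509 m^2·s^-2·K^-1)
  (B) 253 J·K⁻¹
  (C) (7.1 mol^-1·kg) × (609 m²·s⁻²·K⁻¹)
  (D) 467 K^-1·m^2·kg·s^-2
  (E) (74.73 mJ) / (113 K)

(C)

Work out the base dimensions of each:
  (A) [kg] · [m²·s⁻²·K⁻¹] = kg·m²·s⁻²·K⁻¹
  (B) J·K⁻¹ = N·m·K⁻¹ = kg·m²·s⁻²·K⁻¹
  (C) [kg·mol⁻¹] · [m²·s⁻²·K⁻¹] = kg·m²·s⁻²·K⁻¹·mol⁻¹
  (D) kg·m²·s⁻²·K⁻¹
  (E) [kg·m²·s⁻²] / [K] = kg·m²·s⁻²·K⁻¹
All reduce to kg·m²·s⁻²·K⁻¹ except (C), which is kg·m²·s⁻²·K⁻¹·mol⁻¹.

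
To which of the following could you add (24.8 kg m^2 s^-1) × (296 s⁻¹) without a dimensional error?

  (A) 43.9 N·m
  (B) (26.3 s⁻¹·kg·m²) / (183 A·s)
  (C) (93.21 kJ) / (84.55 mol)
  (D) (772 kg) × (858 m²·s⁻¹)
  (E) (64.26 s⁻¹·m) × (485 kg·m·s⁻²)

Reference: [kg·m²·s⁻¹] · [s⁻¹] = kg·m²·s⁻².
Each option:
  (A) N·m = kg·m·s⁻²·m = kg·m²·s⁻²  ← same
  (B) [kg·m²·s⁻¹] / [s·A] = kg·m²·s⁻²·A⁻¹
  (C) [kg·m²·s⁻²] / [mol] = kg·m²·s⁻²·mol⁻¹
  (D) [kg] · [m²·s⁻¹] = kg·m²·s⁻¹
  (E) [m·s⁻¹] · [kg·m·s⁻²] = kg·m²·s⁻³
Only (A) matches kg·m²·s⁻².

(A)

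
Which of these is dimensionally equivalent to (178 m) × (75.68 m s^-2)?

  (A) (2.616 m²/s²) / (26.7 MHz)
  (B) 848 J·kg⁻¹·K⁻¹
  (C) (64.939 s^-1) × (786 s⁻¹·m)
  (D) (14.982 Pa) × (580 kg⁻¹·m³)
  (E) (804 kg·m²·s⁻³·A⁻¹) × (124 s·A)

(D)

Reference: [m] · [m·s⁻²] = m²·s⁻².
Each option:
  (A) [m²·s⁻²] / [s⁻¹] = m²·s⁻¹
  (B) J·kg⁻¹·K⁻¹ = N·m·kg⁻¹·K⁻¹ = m²·s⁻²·K⁻¹
  (C) [s⁻¹] · [m·s⁻¹] = m·s⁻²
  (D) [kg·m⁻¹·s⁻²] · [kg⁻¹·m³] = m²·s⁻²  ← same
  (E) [kg·m²·s⁻³·A⁻¹] · [s·A] = kg·m²·s⁻²
Only (D) matches m²·s⁻².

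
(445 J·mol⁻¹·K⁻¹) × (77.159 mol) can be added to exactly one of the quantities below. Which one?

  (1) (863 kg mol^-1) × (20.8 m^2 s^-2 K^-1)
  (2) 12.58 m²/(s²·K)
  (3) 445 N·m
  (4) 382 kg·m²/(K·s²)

(4)

Reference: [kg·m²·s⁻²·K⁻¹·mol⁻¹] · [mol] = kg·m²·s⁻²·K⁻¹.
Each option:
  (1) [kg·mol⁻¹] · [m²·s⁻²·K⁻¹] = kg·m²·s⁻²·K⁻¹·mol⁻¹
  (2) m²·s⁻²·K⁻¹
  (3) N·m = kg·m·s⁻²·m = kg·m²·s⁻²
  (4) kg·m²·s⁻²·K⁻¹  ← same
Only (4) matches kg·m²·s⁻²·K⁻¹.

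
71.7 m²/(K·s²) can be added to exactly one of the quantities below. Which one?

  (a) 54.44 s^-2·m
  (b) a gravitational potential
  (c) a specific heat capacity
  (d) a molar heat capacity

(c)

Reference: m²·s⁻²·K⁻¹.
Each option:
  (a) m·s⁻²
  (b) [gravitational potential] = m²·s⁻²
  (c) [specific heat capacity] = m²·s⁻²·K⁻¹  ← same
  (d) [molar heat capacity] = kg·m²·s⁻²·K⁻¹·mol⁻¹
Only (c) matches m²·s⁻²·K⁻¹.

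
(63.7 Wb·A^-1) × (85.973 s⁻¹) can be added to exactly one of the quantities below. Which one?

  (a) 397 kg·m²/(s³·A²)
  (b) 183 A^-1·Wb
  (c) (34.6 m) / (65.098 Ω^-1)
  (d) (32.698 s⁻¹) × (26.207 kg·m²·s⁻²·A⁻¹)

(a)

Reference: [kg·m²·s⁻²·A⁻²] · [s⁻¹] = kg·m²·s⁻³·A⁻².
Each option:
  (a) kg·m²·s⁻³·A⁻²  ← same
  (b) Wb·A⁻¹ = V·s·A⁻¹ = kg·m²·s⁻²·A⁻²
  (c) [m] / [kg⁻¹·m⁻²·s³·A²] = kg·m³·s⁻³·A⁻²
  (d) [s⁻¹] · [kg·m²·s⁻²·A⁻¹] = kg·m²·s⁻³·A⁻¹
Only (a) matches kg·m²·s⁻³·A⁻².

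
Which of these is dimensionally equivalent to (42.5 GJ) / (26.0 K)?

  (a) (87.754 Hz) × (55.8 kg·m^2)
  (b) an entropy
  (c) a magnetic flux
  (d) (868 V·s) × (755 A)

Reference: [kg·m²·s⁻²] / [K] = kg·m²·s⁻²·K⁻¹.
Each option:
  (a) [s⁻¹] · [kg·m²] = kg·m²·s⁻¹
  (b) [entropy] = kg·m²·s⁻²·K⁻¹  ← same
  (c) [magnetic flux] = kg·m²·s⁻²·A⁻¹
  (d) [kg·m²·s⁻²·A⁻¹] · [A] = kg·m²·s⁻²
Only (b) matches kg·m²·s⁻²·K⁻¹.

(b)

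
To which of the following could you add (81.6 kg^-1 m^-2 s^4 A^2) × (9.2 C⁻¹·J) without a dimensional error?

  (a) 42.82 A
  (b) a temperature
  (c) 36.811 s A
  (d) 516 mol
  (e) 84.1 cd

(c)

Reference: [kg⁻¹·m⁻²·s⁴·A²] · [kg·m²·s⁻³·A⁻¹] = s·A.
Each option:
  (a) A
  (b) [temperature] = K
  (c) s·A  ← same
  (d) mol
  (e) cd
Only (c) matches s·A.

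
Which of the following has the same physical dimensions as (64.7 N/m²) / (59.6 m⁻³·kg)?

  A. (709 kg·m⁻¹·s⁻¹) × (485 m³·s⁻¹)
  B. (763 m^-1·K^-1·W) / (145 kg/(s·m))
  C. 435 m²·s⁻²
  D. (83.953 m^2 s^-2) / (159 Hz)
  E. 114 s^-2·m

C.

Reference: [kg·m⁻¹·s⁻²] / [kg·m⁻³] = m²·s⁻².
Each option:
  A. [kg·m⁻¹·s⁻¹] · [m³·s⁻¹] = kg·m²·s⁻²
  B. [kg·m·s⁻³·K⁻¹] / [kg·m⁻¹·s⁻¹] = m²·s⁻²·K⁻¹
  C. m²·s⁻²  ← same
  D. [m²·s⁻²] / [s⁻¹] = m²·s⁻¹
  E. m·s⁻²
Only C. matches m²·s⁻².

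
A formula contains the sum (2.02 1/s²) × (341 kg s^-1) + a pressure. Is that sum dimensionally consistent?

Work out the base dimensions of each:
  (2.02 1/s²) × (341 kg s^-1):  [s⁻²] · [kg·s⁻¹] = kg·s⁻³
  a pressure:  [pressure] = kg·m⁻¹·s⁻²
kg·s⁻³ ≠ kg·m⁻¹·s⁻², so they cannot be added.

No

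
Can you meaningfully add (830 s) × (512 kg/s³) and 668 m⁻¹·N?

In SI base units:
  (830 s) × (512 kg/s³):  [s] · [kg·s⁻³] = kg·s⁻²
  668 m⁻¹·N:  N·m⁻¹ = kg·m·s⁻²·m⁻¹ = kg·s⁻²
Both are kg·s⁻², so they have the same dimensions and can be added.

Yes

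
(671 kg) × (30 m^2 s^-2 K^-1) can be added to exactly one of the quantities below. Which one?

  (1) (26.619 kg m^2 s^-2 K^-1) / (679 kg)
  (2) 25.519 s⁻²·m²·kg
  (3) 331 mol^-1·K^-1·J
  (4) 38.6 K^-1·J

Reference: [kg] · [m²·s⁻²·K⁻¹] = kg·m²·s⁻²·K⁻¹.
Each option:
  (1) [kg·m²·s⁻²·K⁻¹] / [kg] = m²·s⁻²·K⁻¹
  (2) kg·m²·s⁻²
  (3) J·mol⁻¹·K⁻¹ = N·m·mol⁻¹·K⁻¹ = kg·m²·s⁻²·K⁻¹·mol⁻¹
  (4) J·K⁻¹ = N·m·K⁻¹ = kg·m²·s⁻²·K⁻¹  ← same
Only (4) matches kg·m²·s⁻²·K⁻¹.

(4)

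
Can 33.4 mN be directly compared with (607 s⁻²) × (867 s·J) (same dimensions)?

No

In SI base units:
  33.4 mN:  N = kg·m·s⁻²
  (607 s⁻²) × (867 s·J):  [s⁻²] · [kg·m²·s⁻¹] = kg·m²·s⁻³
kg·m·s⁻² ≠ kg·m²·s⁻³, so they cannot be added.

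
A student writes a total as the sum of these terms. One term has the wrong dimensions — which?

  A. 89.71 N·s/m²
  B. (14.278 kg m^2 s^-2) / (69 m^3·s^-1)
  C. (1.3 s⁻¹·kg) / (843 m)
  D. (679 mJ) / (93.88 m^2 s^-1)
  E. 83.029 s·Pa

D.

In SI base units:
  A. N·s·m⁻² = kg·m·s⁻²·s·m⁻² = kg·m⁻¹·s⁻¹
  B. [kg·m²·s⁻²] / [m³·s⁻¹] = kg·m⁻¹·s⁻¹
  C. [kg·s⁻¹] / [m] = kg·m⁻¹·s⁻¹
  D. [kg·m²·s⁻²] / [m²·s⁻¹] = kg·s⁻¹
  E. Pa·s = N·m⁻²·s = kg·m⁻¹·s⁻¹
All reduce to kg·m⁻¹·s⁻¹ except D., which is kg·s⁻¹.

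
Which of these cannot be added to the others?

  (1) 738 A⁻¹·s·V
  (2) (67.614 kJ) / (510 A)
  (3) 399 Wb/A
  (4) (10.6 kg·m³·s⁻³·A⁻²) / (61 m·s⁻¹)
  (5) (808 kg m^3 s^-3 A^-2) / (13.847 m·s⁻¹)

(2)

Work out the base dimensions of each:
  (1) V·s·A⁻¹ = J·C⁻¹·s·A⁻¹ = kg·m²·s⁻²·A⁻²
  (2) [kg·m²·s⁻²] / [A] = kg·m²·s⁻²·A⁻¹
  (3) Wb·A⁻¹ = V·s·A⁻¹ = kg·m²·s⁻²·A⁻²
  (4) [kg·m³·s⁻³·A⁻²] / [m·s⁻¹] = kg·m²·s⁻²·A⁻²
  (5) [kg·m³·s⁻³·A⁻²] / [m·s⁻¹] = kg·m²·s⁻²·A⁻²
All reduce to kg·m²·s⁻²·A⁻² except (2), which is kg·m²·s⁻²·A⁻¹.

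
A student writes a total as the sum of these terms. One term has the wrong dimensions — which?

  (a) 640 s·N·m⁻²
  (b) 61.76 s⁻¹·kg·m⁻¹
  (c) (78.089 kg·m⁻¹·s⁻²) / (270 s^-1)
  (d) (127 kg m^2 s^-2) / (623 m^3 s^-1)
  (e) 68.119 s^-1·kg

In SI base units:
  (a) N·s·m⁻² = kg·m·s⁻²·s·m⁻² = kg·m⁻¹·s⁻¹
  (b) kg·m⁻¹·s⁻¹
  (c) [kg·m⁻¹·s⁻²] / [s⁻¹] = kg·m⁻¹·s⁻¹
  (d) [kg·m²·s⁻²] / [m³·s⁻¹] = kg·m⁻¹·s⁻¹
  (e) kg·s⁻¹
All reduce to kg·m⁻¹·s⁻¹ except (e), which is kg·s⁻¹.

(e)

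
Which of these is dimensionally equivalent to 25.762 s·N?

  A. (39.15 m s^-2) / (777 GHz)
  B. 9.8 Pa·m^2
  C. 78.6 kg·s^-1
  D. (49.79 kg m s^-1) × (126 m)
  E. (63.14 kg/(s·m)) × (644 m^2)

Reference: N·s = kg·m·s⁻²·s = kg·m·s⁻¹.
Each option:
  A. [m·s⁻²] / [s⁻¹] = m·s⁻¹
  B. Pa·m² = N·m⁻²·m² = kg·m·s⁻²
  C. kg·s⁻¹
  D. [kg·m·s⁻¹] · [m] = kg·m²·s⁻¹
  E. [kg·m⁻¹·s⁻¹] · [m²] = kg·m·s⁻¹  ← same
Only E. matches kg·m·s⁻¹.

E.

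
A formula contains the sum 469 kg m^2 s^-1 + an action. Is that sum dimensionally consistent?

Yes

Reduce each to base SI dimensions:
  469 kg m^2 s^-1:  kg·m²·s⁻¹
  an action:  [action] = kg·m²·s⁻¹
Both are kg·m²·s⁻¹, so they have the same dimensions and can be added.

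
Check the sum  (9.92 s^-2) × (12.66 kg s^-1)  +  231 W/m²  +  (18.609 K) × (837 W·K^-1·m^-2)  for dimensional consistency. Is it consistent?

Reduce each to base SI dimensions:
  (9.92 s^-2) × (12.66 kg s^-1):  [s⁻²] · [kg·s⁻¹] = kg·s⁻³
  231 W/m²:  W·m⁻² = J·s⁻¹·m⁻² = kg·s⁻³
  (18.609 K) × (837 W·K^-1·m^-2):  [K] · [kg·s⁻³·K⁻¹] = kg·s⁻³
Every term reduces to kg·s⁻³.

Yes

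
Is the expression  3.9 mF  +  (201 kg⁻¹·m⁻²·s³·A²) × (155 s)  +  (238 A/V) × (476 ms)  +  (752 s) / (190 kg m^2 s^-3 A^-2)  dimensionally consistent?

Reduce each to base SI dimensions:
  3.9 mF:  F = C·V⁻¹ = kg⁻¹·m⁻²·s⁴·A²
  (201 kg⁻¹·m⁻²·s³·A²) × (155 s):  [kg⁻¹·m⁻²·s³·A²] · [s] = kg⁻¹·m⁻²·s⁴·A²
  (238 A/V) × (476 ms):  [kg⁻¹·m⁻²·s³·A²] · [s] = kg⁻¹·m⁻²·s⁴·A²
  (752 s) / (190 kg m^2 s^-3 A^-2):  [s] / [kg·m²·s⁻³·A⁻²] = kg⁻¹·m⁻²·s⁴·A²
Every term reduces to kg⁻¹·m⁻²·s⁴·A².

Yes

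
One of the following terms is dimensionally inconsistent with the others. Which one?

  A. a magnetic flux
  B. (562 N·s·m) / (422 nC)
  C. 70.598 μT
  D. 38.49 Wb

C.

Reduce each to base SI dimensions:
  A. [magnetic flux] = kg·m²·s⁻²·A⁻¹
  B. [kg·m²·s⁻¹] / [s·A] = kg·m²·s⁻²·A⁻¹
  C. T = Wb·m⁻² = kg·s⁻²·A⁻¹
  D. Wb = V·s = kg·m²·s⁻²·A⁻¹
All reduce to kg·m²·s⁻²·A⁻¹ except C., which is kg·s⁻²·A⁻¹.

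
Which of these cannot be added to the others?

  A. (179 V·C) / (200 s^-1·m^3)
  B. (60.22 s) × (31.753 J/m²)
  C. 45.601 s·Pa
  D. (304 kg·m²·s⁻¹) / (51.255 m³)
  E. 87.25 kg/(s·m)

Expand each in SI base units:
  A. [kg·m²·s⁻²] / [m³·s⁻¹] = kg·m⁻¹·s⁻¹
  B. [s] · [kg·s⁻²] = kg·s⁻¹
  C. Pa·s = N·m⁻²·s = kg·m⁻¹·s⁻¹
  D. [kg·m²·s⁻¹] / [m³] = kg·m⁻¹·s⁻¹
  E. kg·m⁻¹·s⁻¹
All reduce to kg·m⁻¹·s⁻¹ except B., which is kg·s⁻¹.

B.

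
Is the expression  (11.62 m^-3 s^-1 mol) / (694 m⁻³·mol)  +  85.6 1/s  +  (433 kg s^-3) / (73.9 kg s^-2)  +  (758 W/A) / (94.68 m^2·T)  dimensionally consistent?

Reduce each to base SI dimensions:
  (11.62 m^-3 s^-1 mol) / (694 m⁻³·mol):  [m⁻³·s⁻¹·mol] / [m⁻³·mol] = s⁻¹
  85.6 1/s:  s⁻¹
  (433 kg s^-3) / (73.9 kg s^-2):  [kg·s⁻³] / [kg·s⁻²] = s⁻¹
  (758 W/A) / (94.68 m^2·T):  [kg·m²·s⁻³·A⁻¹] / [kg·m²·s⁻²·A⁻¹] = s⁻¹
Every term reduces to s⁻¹.

Yes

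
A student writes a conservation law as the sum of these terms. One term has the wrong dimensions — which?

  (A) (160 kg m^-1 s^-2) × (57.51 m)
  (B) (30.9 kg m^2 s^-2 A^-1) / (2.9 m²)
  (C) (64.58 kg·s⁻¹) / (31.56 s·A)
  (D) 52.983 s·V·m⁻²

Reduce each to base SI dimensions:
  (A) [kg·m⁻¹·s⁻²] · [m] = kg·s⁻²
  (B) [kg·m²·s⁻²·A⁻¹] / [m²] = kg·s⁻²·A⁻¹
  (C) [kg·s⁻¹] / [s·A] = kg·s⁻²·A⁻¹
  (D) V·s·m⁻² = J·C⁻¹·s·m⁻² = kg·s⁻²·A⁻¹
All reduce to kg·s⁻²·A⁻¹ except (A), which is kg·s⁻².

(A)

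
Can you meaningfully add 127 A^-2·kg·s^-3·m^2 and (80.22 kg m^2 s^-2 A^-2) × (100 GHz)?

Yes

Work out the base dimensions of each:
  127 A^-2·kg·s^-3·m^2:  kg·m²·s⁻³·A⁻²
  (80.22 kg m^2 s^-2 A^-2) × (100 GHz):  [kg·m²·s⁻²·A⁻²] · [s⁻¹] = kg·m²·s⁻³·A⁻²
Both are kg·m²·s⁻³·A⁻², so they have the same dimensions and can be added.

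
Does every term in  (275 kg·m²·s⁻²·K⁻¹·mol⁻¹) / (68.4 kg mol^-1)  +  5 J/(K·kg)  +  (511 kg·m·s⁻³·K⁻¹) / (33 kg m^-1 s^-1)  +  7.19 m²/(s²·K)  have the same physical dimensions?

Dimensions:
  (275 kg·m²·s⁻²·K⁻¹·mol⁻¹) / (68.4 kg mol^-1):  [kg·m²·s⁻²·K⁻¹·mol⁻¹] / [kg·mol⁻¹] = m²·s⁻²·K⁻¹
  5 J/(K·kg):  J·kg⁻¹·K⁻¹ = N·m·kg⁻¹·K⁻¹ = m²·s⁻²·K⁻¹
  (511 kg·m·s⁻³·K⁻¹) / (33 kg m^-1 s^-1):  [kg·m·s⁻³·K⁻¹] / [kg·m⁻¹·s⁻¹] = m²·s⁻²·K⁻¹
  7.19 m²/(s²·K):  m²·s⁻²·K⁻¹
Every term reduces to m²·s⁻²·K⁻¹.

Yes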